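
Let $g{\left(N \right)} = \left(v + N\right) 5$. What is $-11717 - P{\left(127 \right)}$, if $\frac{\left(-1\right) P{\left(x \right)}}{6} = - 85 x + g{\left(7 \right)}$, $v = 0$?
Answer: $-76277$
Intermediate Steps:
$g{\left(N \right)} = 5 N$ ($g{\left(N \right)} = \left(0 + N\right) 5 = N 5 = 5 N$)
$P{\left(x \right)} = -210 + 510 x$ ($P{\left(x \right)} = - 6 \left(- 85 x + 5 \cdot 7\right) = - 6 \left(- 85 x + 35\right) = - 6 \left(35 - 85 x\right) = -210 + 510 x$)
$-11717 - P{\left(127 \right)} = -11717 - \left(-210 + 510 \cdot 127\right) = -11717 - \left(-210 + 64770\right) = -11717 - 64560 = -76277$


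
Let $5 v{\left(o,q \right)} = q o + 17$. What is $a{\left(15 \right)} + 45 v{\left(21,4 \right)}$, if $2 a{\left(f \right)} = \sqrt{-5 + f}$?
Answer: $909 + \frac{\sqrt{10}}{2} \approx 910.58$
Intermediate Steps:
$a{\left(f \right)} = \frac{\sqrt{-5 + f}}{2}$
$v{\left(o,q \right)} = \frac{17}{5} + \frac{o q}{5}$ ($v{\left(o,q \right)} = \frac{q o + 17}{5} = \frac{o q + 17}{5} = \frac{17 + o q}{5} = \frac{17}{5} + \frac{o q}{5}$)
$a{\left(15 \right)} + 45 v{\left(21,4 \right)} = \frac{\sqrt{-5 + 15}}{2} + 45 \left(\frac{17}{5} + \frac{1}{5} \cdot 21 \cdot 4\right) = \frac{\sqrt{10}}{2} + 45 \left(\frac{17}{5} + \frac{84}{5}\right) = \frac{\sqrt{10}}{2} + 45 \cdot \frac{101}{5} = \frac{\sqrt{10}}{2} + 909 = 909 + \frac{\sqrt{10}}{2}$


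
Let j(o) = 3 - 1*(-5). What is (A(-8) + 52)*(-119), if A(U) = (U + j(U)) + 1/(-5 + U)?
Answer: -80325/13 ≈ -6178.8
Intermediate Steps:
j(o) = 8 (j(o) = 3 + 5 = 8)
A(U) = 8 + U + 1/(-5 + U) (A(U) = (U + 8) + 1/(-5 + U) = (8 + U) + 1/(-5 + U) = 8 + U + 1/(-5 + U))
(A(-8) + 52)*(-119) = ((-39 + (-8)**2 + 3*(-8))/(-5 - 8) + 52)*(-119) = ((-39 + 64 - 24)/(-13) + 52)*(-119) = (-1/13*1 + 52)*(-119) = (-1/13 + 52)*(-119) = (675/13)*(-119) = -80325/13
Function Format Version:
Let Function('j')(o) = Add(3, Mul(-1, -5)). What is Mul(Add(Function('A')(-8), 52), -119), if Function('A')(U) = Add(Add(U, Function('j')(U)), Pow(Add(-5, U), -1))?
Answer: Rational(-80325, 13) ≈ -6178.8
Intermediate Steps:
Function('j')(o) = 8 (Function('j')(o) = Add(3, 5) = 8)
Function('A')(U) = Add(8, U, Pow(Add(-5, U), -1)) (Function('A')(U) = Add(Add(U, 8), Pow(Add(-5, U), -1)) = Add(Add(8, U), Pow(Add(-5, U), -1)) = Add(8, U, Pow(Add(-5, U), -1)))
Mul(Add(Function('A')(-8), 52), -119) = Mul(Add(Mul(Pow(Add(-5, -8), -1), Add(-39, Pow(-8, 2), Mul(3, -8))), 52), -119) = Mul(Add(Mul(Pow(-13, -1), Add(-39, 64, -24)), 52), -119) = Mul(Add(Mul(Rational(-1, 13), 1), 52), -119) = Mul(Add(Rational(-1, 13), 52), -119) = Mul(Rational(675, 13), -119) = Rational(-80325, 13)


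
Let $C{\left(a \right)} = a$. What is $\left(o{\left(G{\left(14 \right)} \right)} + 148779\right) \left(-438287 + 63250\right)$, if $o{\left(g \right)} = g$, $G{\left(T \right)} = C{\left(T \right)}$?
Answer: $-55802880341$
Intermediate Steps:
$G{\left(T \right)} = T$
$\left(o{\left(G{\left(14 \right)} \right)} + 148779\right) \left(-438287 + 63250\right) = \left(14 + 148779\right) \left(-438287 + 63250\right) = 148793 \left(-375037\right) = -55802880341$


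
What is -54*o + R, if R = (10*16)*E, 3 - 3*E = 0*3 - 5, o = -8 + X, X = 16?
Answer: -16/3 ≈ -5.3333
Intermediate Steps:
o = 8 (o = -8 + 16 = 8)
E = 8/3 (E = 1 - (0*3 - 5)/3 = 1 - (0 - 5)/3 = 1 - ⅓*(-5) = 1 + 5/3 = 8/3 ≈ 2.6667)
R = 1280/3 (R = (10*16)*(8/3) = 160*(8/3) = 1280/3 ≈ 426.67)
-54*o + R = -54*8 + 1280/3 = -432 + 1280/3 = -16/3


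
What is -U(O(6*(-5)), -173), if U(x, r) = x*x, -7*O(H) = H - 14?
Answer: -1936/49 ≈ -39.510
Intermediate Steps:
O(H) = 2 - H/7 (O(H) = -(H - 14)/7 = -(-14 + H)/7 = 2 - H/7)
U(x, r) = x**2
-U(O(6*(-5)), -173) = -(2 - 6*(-5)/7)**2 = -(2 - 1/7*(-30))**2 = -(2 + 30/7)**2 = -(44/7)**2 = -1*1936/49 = -1936/49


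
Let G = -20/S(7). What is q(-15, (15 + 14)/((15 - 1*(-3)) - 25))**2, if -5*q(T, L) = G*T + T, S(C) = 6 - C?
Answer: 3969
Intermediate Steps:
G = 20 (G = -20/(6 - 1*7) = -20/(6 - 7) = -20/(-1) = -20*(-1) = 20)
q(T, L) = -21*T/5 (q(T, L) = -(20*T + T)/5 = -21*T/5)
q(-15, (15 + 14)/((15 - 1*(-3)) - 25))**2 = (-21/5*(-15))**2 = 63**2 = 3969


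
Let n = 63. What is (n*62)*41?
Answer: 160146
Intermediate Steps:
(n*62)*41 = (63*62)*41 = 3906*41 = 160146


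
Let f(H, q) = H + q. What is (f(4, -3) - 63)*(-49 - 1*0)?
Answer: 3038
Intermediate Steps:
(f(4, -3) - 63)*(-49 - 1*0) = ((4 - 3) - 63)*(-49 - 1*0) = (1 - 63)*(-49 + 0) = -62*(-49) = 3038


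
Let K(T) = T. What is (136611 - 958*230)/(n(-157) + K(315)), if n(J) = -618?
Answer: 829/3 ≈ 276.33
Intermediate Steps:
(136611 - 958*230)/(n(-157) + K(315)) = (136611 - 958*230)/(-618 + 315) = (136611 - 220340)/(-303) = -83729*(-1/303) = 829/3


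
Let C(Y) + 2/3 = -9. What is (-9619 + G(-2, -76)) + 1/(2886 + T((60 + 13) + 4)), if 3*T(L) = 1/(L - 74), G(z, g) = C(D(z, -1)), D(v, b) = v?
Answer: -750313823/77925 ≈ -9628.7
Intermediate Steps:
C(Y) = -29/3 (C(Y) = -⅔ - 9 = -29/3)
G(z, g) = -29/3
T(L) = 1/(3*(-74 + L)) (T(L) = 1/(3*(L - 74)) = 1/(3*(-74 + L)))
(-9619 + G(-2, -76)) + 1/(2886 + T((60 + 13) + 4)) = (-9619 - 29/3) + 1/(2886 + 1/(3*(-74 + ((60 + 13) + 4)))) = -28886/3 + 1/(2886 + 1/(3*(-74 + (73 + 4)))) = -28886/3 + 1/(2886 + 1/(3*(-74 + 77))) = -28886/3 + 1/(2886 + (⅓)/3) = -28886/3 + 1/(2886 + (⅓)*(⅓)) = -28886/3 + 1/(2886 + ⅑) = -28886/3 + 1/(25975/9) = -28886/3 + 9/25975 = -750313823/77925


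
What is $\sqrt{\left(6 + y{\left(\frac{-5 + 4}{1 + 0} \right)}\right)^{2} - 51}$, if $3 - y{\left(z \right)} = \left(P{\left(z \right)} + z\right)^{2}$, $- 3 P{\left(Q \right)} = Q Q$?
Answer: $\frac{\sqrt{94}}{9} \approx 1.0773$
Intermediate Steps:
$P{\left(Q \right)} = - \frac{Q^{2}}{3}$ ($P{\left(Q \right)} = - \frac{Q Q}{3} = - \frac{Q^{2}}{3}$)
$y{\left(z \right)} = 3 - \left(z - \frac{z^{2}}{3}\right)^{2}$ ($y{\left(z \right)} = 3 - \left(- \frac{z^{2}}{3} + z\right)^{2} = 3 - \left(z - \frac{z^{2}}{3}\right)^{2}$)
$\sqrt{\left(6 + y{\left(\frac{-5 + 4}{1 + 0} \right)}\right)^{2} - 51} = \sqrt{\left(6 + \left(3 - \frac{\left(\frac{-5 + 4}{1 + 0}\right)^{2} \left(-3 + \frac{-5 + 4}{1 + 0}\right)^{2}}{9}\right)\right)^{2} - 51} = \sqrt{\left(6 + \left(3 - \frac{\left(- 1^{-1}\right)^{2} \left(-3 - 1^{-1}\right)^{2}}{9}\right)\right)^{2} - 51} = \sqrt{\left(6 + \left(3 - \frac{\left(\left(-1\right) 1\right)^{2} \left(-3 - 1\right)^{2}}{9}\right)\right)^{2} - 51} = \sqrt{\left(6 + \left(3 - \frac{\left(-1\right)^{2} \left(-3 - 1\right)^{2}}{9}\right)\right)^{2} - 51} = \sqrt{\left(6 + \left(3 - \frac{\left(-4\right)^{2}}{9}\right)\right)^{2} - 51} = \sqrt{\left(6 + \left(3 - \frac{1}{9} \cdot 16\right)\right)^{2} - 51} = \sqrt{\left(6 + \left(3 - \frac{16}{9}\right)\right)^{2} - 51} = \sqrt{\left(6 + \frac{11}{9}\right)^{2} - 51} = \sqrt{\left(\frac{65}{9}\right)^{2} - 51} = \sqrt{\frac{4225}{81} - 51} = \sqrt{\frac{94}{81}} = \frac{\sqrt{94}}{9}$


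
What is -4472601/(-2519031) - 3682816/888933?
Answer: -1767095015521/746416594641 ≈ -2.3674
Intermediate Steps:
-4472601/(-2519031) - 3682816/888933 = -4472601*(-1/2519031) - 3682816*1/888933 = 1490867/839677 - 3682816/888933 = -1767095015521/746416594641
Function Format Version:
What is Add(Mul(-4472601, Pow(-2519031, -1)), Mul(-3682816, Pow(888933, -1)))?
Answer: Rational(-1767095015521, 746416594641) ≈ -2.3674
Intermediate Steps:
Add(Mul(-4472601, Pow(-2519031, -1)), Mul(-3682816, Pow(888933, -1))) = Add(Mul(-4472601, Rational(-1, 2519031)), Mul(-3682816, Rational(1, 888933))) = Add(Rational(1490867, 839677), Rational(-3682816, 888933)) = Rational(-1767095015521, 746416594641)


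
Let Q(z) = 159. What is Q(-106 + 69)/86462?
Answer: 159/86462 ≈ 0.0018390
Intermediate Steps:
Q(-106 + 69)/86462 = 159/86462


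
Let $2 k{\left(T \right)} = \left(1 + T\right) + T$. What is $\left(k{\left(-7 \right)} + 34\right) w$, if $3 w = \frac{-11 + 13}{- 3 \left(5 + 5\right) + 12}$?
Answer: $- \frac{55}{54} \approx -1.0185$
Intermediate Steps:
$k{\left(T \right)} = \frac{1}{2} + T$ ($k{\left(T \right)} = \frac{\left(1 + T\right) + T}{2} = \frac{1 + 2 T}{2} = \frac{1}{2} + T$)
$w = - \frac{1}{27}$ ($w = \frac{\left(-11 + 13\right) \frac{1}{- 3 \left(5 + 5\right) + 12}}{3} = \frac{2 \frac{1}{\left(-3\right) 10 + 12}}{3} = \frac{2 \frac{1}{-30 + 12}}{3} = \frac{2 \frac{1}{-18}}{3} = \frac{2 \left(- \frac{1}{18}\right)}{3} = \frac{1}{3} \left(- \frac{1}{9}\right) = - \frac{1}{27} \approx -0.037037$)
$\left(k{\left(-7 \right)} + 34\right) w = \left(\left(\frac{1}{2} - 7\right) + 34\right) \left(- \frac{1}{27}\right) = \left(- \frac{13}{2} + 34\right) \left(- \frac{1}{27}\right) = \frac{55}{2} \left(- \frac{1}{27}\right) = - \frac{55}{54}$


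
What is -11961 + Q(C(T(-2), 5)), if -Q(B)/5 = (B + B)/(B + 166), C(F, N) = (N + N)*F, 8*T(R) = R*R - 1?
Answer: -8121669/679 ≈ -11961.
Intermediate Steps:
T(R) = -⅛ + R²/8 (T(R) = (R*R - 1)/8 = (R² - 1)/8 = (-1 + R²)/8 = -⅛ + R²/8)
C(F, N) = 2*F*N (C(F, N) = (2*N)*F = 2*F*N)
Q(B) = -10*B/(166 + B) (Q(B) = -5*(B + B)/(B + 166) = -5*2*B/(166 + B) = -10*B/(166 + B))
-11961 + Q(C(T(-2), 5)) = -11961 - 10*2*(-⅛ + (⅛)*(-2)²)*5/(166 + 2*(-⅛ + (⅛)*(-2)²)*5) = -11961 - 10*2*(-⅛ + (⅛)*4)*5/(166 + 2*(-⅛ + (⅛)*4)*5) = -11961 - 10*2*(-⅛ + ½)*5/(166 + 2*(-⅛ + ½)*5) = -11961 - 10*2*(3/8)*5/(166 + 2*(3/8)*5) = -11961 - 10*15/4/(166 + 15/4) = -11961 - 10*15/4/679/4 = -11961 - 10*15/4*4/679 = -11961 - 150/679 = -8121669/679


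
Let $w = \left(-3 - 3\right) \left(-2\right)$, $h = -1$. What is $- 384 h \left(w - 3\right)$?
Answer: $3456$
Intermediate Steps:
$w = 12$ ($w = \left(-6\right) \left(-2\right) = 12$)
$- 384 h \left(w - 3\right) = - 384 \left(- (12 - 3)\right) = - 384 \left(\left(-1\right) 9\right) = \left(-384\right) \left(-9\right) = 3456$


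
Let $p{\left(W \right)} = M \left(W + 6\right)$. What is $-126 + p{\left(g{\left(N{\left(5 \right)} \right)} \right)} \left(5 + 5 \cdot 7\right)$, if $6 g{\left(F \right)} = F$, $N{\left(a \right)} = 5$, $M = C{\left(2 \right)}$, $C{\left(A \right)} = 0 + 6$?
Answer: $1514$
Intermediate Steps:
$C{\left(A \right)} = 6$
$M = 6$
$g{\left(F \right)} = \frac{F}{6}$
$p{\left(W \right)} = 36 + 6 W$ ($p{\left(W \right)} = 6 \left(W + 6\right) = 6 \left(6 + W\right) = 36 + 6 W$)
$-126 + p{\left(g{\left(N{\left(5 \right)} \right)} \right)} \left(5 + 5 \cdot 7\right) = -126 + \left(36 + 6 \cdot \frac{1}{6} \cdot 5\right) \left(5 + 5 \cdot 7\right) = -126 + \left(36 + 6 \cdot \frac{5}{6}\right) \left(5 + 35\right) = -126 + \left(36 + 5\right) 40 = -126 + 41 \cdot 40 = -126 + 1640 = 1514$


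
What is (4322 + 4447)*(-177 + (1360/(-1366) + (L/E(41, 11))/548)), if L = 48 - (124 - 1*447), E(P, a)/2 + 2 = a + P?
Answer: -58417652221983/37428400 ≈ -1.5608e+6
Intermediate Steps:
E(P, a) = -4 + 2*P + 2*a (E(P, a) = -4 + 2*(a + P) = -4 + 2*(P + a) = -4 + (2*P + 2*a) = -4 + 2*P + 2*a)
L = 371 (L = 48 - (124 - 447) = 48 - 1*(-323) = 48 + 323 = 371)
(4322 + 4447)*(-177 + (1360/(-1366) + (L/E(41, 11))/548)) = (4322 + 4447)*(-177 + (1360/(-1366) + (371/(-4 + 2*41 + 2*11))/548)) = 8769*(-177 + (1360*(-1/1366) + (371/(-4 + 82 + 22))*(1/548))) = 8769*(-177 + (-680/683 + (371/100)*(1/548))) = 8769*(-177 + (-680/683 + 371/54800)) = 8769*(-177 - 37010607/37428400) = 8769*(-6661837407/37428400) = -58417652221983/37428400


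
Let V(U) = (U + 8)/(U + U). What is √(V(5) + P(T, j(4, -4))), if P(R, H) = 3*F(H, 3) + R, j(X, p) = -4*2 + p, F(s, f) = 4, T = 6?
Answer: √1930/10 ≈ 4.3932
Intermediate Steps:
V(U) = (8 + U)/(2*U) (V(U) = (8 + U)/((2*U)) = (8 + U)*(1/(2*U)) = (8 + U)/(2*U))
j(X, p) = -8 + p
P(R, H) = 12 + R (P(R, H) = 3*4 + R = 12 + R)
√(V(5) + P(T, j(4, -4))) = √((½)*(8 + 5)/5 + (12 + 6)) = √((½)*(⅕)*13 + 18) = √(13/10 + 18) = √(193/10) = √1930/10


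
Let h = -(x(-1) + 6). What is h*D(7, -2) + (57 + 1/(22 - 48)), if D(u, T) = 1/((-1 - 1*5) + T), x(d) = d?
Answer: 5989/104 ≈ 57.587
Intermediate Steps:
h = -5 (h = -(-1 + 6) = -1*5 = -5)
D(u, T) = 1/(-6 + T) (D(u, T) = 1/((-1 - 5) + T) = 1/(-6 + T))
h*D(7, -2) + (57 + 1/(22 - 48)) = -5/(-6 - 2) + (57 + 1/(22 - 48)) = -5/(-8) + (57 + 1/(-26)) = -5*(-⅛) + (57 - 1/26) = 5/8 + 1481/26 = 5989/104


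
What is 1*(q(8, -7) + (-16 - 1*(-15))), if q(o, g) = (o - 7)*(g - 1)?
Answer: -9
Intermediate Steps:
q(o, g) = (-1 + g)*(-7 + o) (q(o, g) = (-7 + o)*(-1 + g) = (-1 + g)*(-7 + o))
1*(q(8, -7) + (-16 - 1*(-15))) = 1*((7 - 1*8 - 7*(-7) - 7*8) + (-16 - 1*(-15))) = 1*((7 - 8 + 49 - 56) + (-16 + 15)) = 1*(-8 - 1) = 1*(-9) = -9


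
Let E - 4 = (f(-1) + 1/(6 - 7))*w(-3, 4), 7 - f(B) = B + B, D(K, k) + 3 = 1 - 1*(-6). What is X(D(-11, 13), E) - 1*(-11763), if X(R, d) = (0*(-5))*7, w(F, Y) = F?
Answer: 11763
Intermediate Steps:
D(K, k) = 4 (D(K, k) = -3 + (1 - 1*(-6)) = -3 + (1 + 6) = -3 + 7 = 4)
f(B) = 7 - 2*B (f(B) = 7 - (B + B) = 7 - 2*B)
E = -20 (E = 4 + ((7 - 2*(-1)) + 1/(6 - 7))*(-3) = 4 + ((7 + 2) + 1/(-1))*(-3) = 4 + (9 - 1)*(-3) = 4 + 8*(-3) = 4 - 24 = -20)
X(R, d) = 0 (X(R, d) = 0*7 = 0)
X(D(-11, 13), E) - 1*(-11763) = 0 - 1*(-11763) = 0 + 11763 = 11763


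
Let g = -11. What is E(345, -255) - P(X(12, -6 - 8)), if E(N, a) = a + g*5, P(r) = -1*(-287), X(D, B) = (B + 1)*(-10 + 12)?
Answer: -597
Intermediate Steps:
X(D, B) = 2 + 2*B (X(D, B) = (1 + B)*2 = 2 + 2*B)
P(r) = 287
E(N, a) = -55 + a (E(N, a) = a - 11*5 = a - 55 = -55 + a)
E(345, -255) - P(X(12, -6 - 8)) = (-55 - 255) - 1*287 = -310 - 287 = -597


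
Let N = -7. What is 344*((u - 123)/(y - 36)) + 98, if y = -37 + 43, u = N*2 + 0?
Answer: 25034/15 ≈ 1668.9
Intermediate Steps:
u = -14 (u = -7*2 + 0 = -14 + 0 = -14)
y = 6
344*((u - 123)/(y - 36)) + 98 = 344*((-14 - 123)/(6 - 36)) + 98 = 344*(-137/(-30)) + 98 = 344*(-137*(-1/30)) + 98 = 344*(137/30) + 98 = 23564/15 + 98 = 25034/15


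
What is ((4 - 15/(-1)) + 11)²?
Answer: 900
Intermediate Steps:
((4 - 15/(-1)) + 11)² = ((4 - 15*(-1)) + 11)² = ((4 - 5*(-3)) + 11)² = ((4 + 15) + 11)² = (19 + 11)² = 30² = 900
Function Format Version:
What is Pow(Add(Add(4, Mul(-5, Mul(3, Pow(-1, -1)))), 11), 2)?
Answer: 900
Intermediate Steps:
Pow(Add(Add(4, Mul(-5, Mul(3, Pow(-1, -1)))), 11), 2) = Pow(Add(Add(4, Mul(-5, Mul(3, -1))), 11), 2) = Pow(Add(Add(4, Mul(-5, -3)), 11), 2) = Pow(Add(Add(4, 15), 11), 2) = Pow(Add(19, 11), 2) = Pow(30, 2) = 900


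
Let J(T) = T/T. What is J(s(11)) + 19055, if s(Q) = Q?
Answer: 19056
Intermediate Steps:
J(T) = 1
J(s(11)) + 19055 = 1 + 19055 = 19056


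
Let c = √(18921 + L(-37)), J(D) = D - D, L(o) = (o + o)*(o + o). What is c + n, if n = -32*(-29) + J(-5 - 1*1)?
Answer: 928 + √24397 ≈ 1084.2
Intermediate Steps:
L(o) = 4*o² (L(o) = (2*o)*(2*o) = 4*o²)
J(D) = 0
n = 928 (n = -32*(-29) + 0 = 928 + 0 = 928)
c = √24397 (c = √(18921 + 4*(-37)²) = √(18921 + 4*1369) = √(18921 + 5476) = √24397 ≈ 156.20)
c + n = √24397 + 928 = 928 + √24397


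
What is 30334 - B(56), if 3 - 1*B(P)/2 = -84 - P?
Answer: 30048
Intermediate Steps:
B(P) = 174 + 2*P (B(P) = 6 - 2*(-84 - P) = 6 + (168 + 2*P) = 174 + 2*P)
30334 - B(56) = 30334 - (174 + 2*56) = 30334 - (174 + 112) = 30334 - 1*286 = 30334 - 286 = 30048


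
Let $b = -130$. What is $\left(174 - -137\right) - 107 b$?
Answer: $14221$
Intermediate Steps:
$\left(174 - -137\right) - 107 b = \left(174 - -137\right) - -13910 = \left(174 + 137\right) + 13910 = 311 + 13910 = 14221$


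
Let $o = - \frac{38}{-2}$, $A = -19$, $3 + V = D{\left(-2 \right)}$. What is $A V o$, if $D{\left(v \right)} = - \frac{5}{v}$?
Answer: $\frac{361}{2} \approx 180.5$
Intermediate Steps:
$V = - \frac{1}{2}$ ($V = -3 - \frac{5}{-2} = -3 - - \frac{5}{2} = -3 + \frac{5}{2} = - \frac{1}{2} \approx -0.5$)
$o = 19$ ($o = \left(-38\right) \left(- \frac{1}{2}\right) = 19$)
$A V o = \left(-19\right) \left(- \frac{1}{2}\right) 19 = \frac{19}{2} \cdot 19 = \frac{361}{2}$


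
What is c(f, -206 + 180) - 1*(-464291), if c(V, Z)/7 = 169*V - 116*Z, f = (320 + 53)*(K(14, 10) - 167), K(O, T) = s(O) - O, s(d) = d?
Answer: -73204850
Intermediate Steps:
K(O, T) = 0 (K(O, T) = O - O = 0)
f = -62291 (f = (320 + 53)*(0 - 167) = 373*(-167) = -62291)
c(V, Z) = -812*Z + 1183*V (c(V, Z) = 7*(169*V - 116*Z) = 7*(-116*Z + 169*V) = -812*Z + 1183*V)
c(f, -206 + 180) - 1*(-464291) = (-812*(-206 + 180) + 1183*(-62291)) - 1*(-464291) = (-812*(-26) - 73690253) + 464291 = (21112 - 73690253) + 464291 = -73669141 + 464291 = -73204850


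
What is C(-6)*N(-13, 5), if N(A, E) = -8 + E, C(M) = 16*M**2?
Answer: -1728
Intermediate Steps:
C(-6)*N(-13, 5) = (16*(-6)**2)*(-8 + 5) = (16*36)*(-3) = 576*(-3) = -1728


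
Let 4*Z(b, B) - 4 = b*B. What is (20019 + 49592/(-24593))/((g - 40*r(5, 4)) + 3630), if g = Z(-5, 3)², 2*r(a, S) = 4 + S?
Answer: 7876442800/1368379113 ≈ 5.7560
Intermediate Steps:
r(a, S) = 2 + S/2 (r(a, S) = (4 + S)/2 = 2 + S/2)
Z(b, B) = 1 + B*b/4 (Z(b, B) = 1 + (b*B)/4 = 1 + (B*b)/4 = 1 + B*b/4)
g = 121/16 (g = (1 + (¼)*3*(-5))² = (1 - 15/4)² = (-11/4)² = 121/16 ≈ 7.5625)
(20019 + 49592/(-24593))/((g - 40*r(5, 4)) + 3630) = (20019 + 49592/(-24593))/((121/16 - 40*(2 + (½)*4)) + 3630) = (20019 + 49592*(-1/24593))/((121/16 - 40*(2 + 2)) + 3630) = (20019 - 49592/24593)/((121/16 - 40*4) + 3630) = 492277675/(24593*((121/16 - 160) + 3630)) = 492277675/(24593*(-2439/16 + 3630)) = 492277675/(24593*(55641/16)) = (492277675/24593)*(16/55641) = 7876442800/1368379113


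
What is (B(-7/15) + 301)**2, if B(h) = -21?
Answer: 78400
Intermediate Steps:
(B(-7/15) + 301)**2 = (-21 + 301)**2 = 280**2 = 78400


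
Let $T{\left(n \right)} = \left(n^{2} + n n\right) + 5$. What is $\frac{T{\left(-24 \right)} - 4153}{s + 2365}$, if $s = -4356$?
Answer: $\frac{2996}{1991} \approx 1.5048$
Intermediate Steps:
$T{\left(n \right)} = 5 + 2 n^{2}$ ($T{\left(n \right)} = \left(n^{2} + n^{2}\right) + 5 = 2 n^{2} + 5 = 5 + 2 n^{2}$)
$\frac{T{\left(-24 \right)} - 4153}{s + 2365} = \frac{\left(5 + 2 \left(-24\right)^{2}\right) - 4153}{-4356 + 2365} = \frac{\left(5 + 2 \cdot 576\right) - 4153}{-1991} = \left(\left(5 + 1152\right) - 4153\right) \left(- \frac{1}{1991}\right) = \left(1157 - 4153\right) \left(- \frac{1}{1991}\right) = \left(-2996\right) \left(- \frac{1}{1991}\right) = \frac{2996}{1991}$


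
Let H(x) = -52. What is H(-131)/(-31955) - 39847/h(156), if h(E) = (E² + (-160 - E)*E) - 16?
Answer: 182087091/114015440 ≈ 1.5970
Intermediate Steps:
h(E) = -16 + E² + E*(-160 - E) (h(E) = (E² + E*(-160 - E)) - 16 = -16 + E² + E*(-160 - E))
H(-131)/(-31955) - 39847/h(156) = -52/(-31955) - 39847/(-16 - 160*156) = -52*(-1/31955) - 39847/(-16 - 24960) = 52/31955 - 39847/(-24976) = 52/31955 - 39847*(-1/24976) = 52/31955 + 39847/24976 = 182087091/114015440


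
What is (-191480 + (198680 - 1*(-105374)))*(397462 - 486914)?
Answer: -10069969448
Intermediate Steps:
(-191480 + (198680 - 1*(-105374)))*(397462 - 486914) = (-191480 + (198680 + 105374))*(-89452) = (-191480 + 304054)*(-89452) = 112574*(-89452) = -10069969448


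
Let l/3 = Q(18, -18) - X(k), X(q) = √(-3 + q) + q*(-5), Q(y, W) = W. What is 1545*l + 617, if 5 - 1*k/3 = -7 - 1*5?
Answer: 1099112 - 18540*√3 ≈ 1.0670e+6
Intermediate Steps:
k = 51 (k = 15 - 3*(-7 - 1*5) = 15 - 3*(-7 - 5) = 15 - 3*(-12) = 15 + 36 = 51)
X(q) = √(-3 + q) - 5*q
l = 711 - 12*√3 (l = 3*(-18 - (√(-3 + 51) - 5*51)) = 3*(-18 - (√48 - 255)) = 3*(-18 - (4*√3 - 255)) = 3*(-18 - (-255 + 4*√3)) = 3*(-18 + (255 - 4*√3)) = 3*(237 - 4*√3) = 711 - 12*√3 ≈ 690.22)
1545*l + 617 = 1545*(711 - 12*√3) + 617 = (1098495 - 18540*√3) + 617 = 1099112 - 18540*√3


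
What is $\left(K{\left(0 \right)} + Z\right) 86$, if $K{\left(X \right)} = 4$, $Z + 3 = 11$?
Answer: $1032$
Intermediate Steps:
$Z = 8$ ($Z = -3 + 11 = 8$)
$\left(K{\left(0 \right)} + Z\right) 86 = \left(4 + 8\right) 86 = 12 \cdot 86 = 1032$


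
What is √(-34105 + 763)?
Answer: I*√33342 ≈ 182.6*I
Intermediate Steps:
√(-34105 + 763) = √(-33342) = I*√33342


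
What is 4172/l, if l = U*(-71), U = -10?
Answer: 2086/355 ≈ 5.8761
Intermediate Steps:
l = 710 (l = -10*(-71) = 710)
4172/l = 4172/710 = 4172*(1/710) = 2086/355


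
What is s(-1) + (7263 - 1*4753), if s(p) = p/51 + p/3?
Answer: 42664/17 ≈ 2509.6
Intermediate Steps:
s(p) = 6*p/17 (s(p) = p*(1/51) + p*(1/3) = p/51 + p/3 = 6*p/17)
s(-1) + (7263 - 1*4753) = (6/17)*(-1) + (7263 - 1*4753) = -6/17 + (7263 - 4753) = -6/17 + 2510 = 42664/17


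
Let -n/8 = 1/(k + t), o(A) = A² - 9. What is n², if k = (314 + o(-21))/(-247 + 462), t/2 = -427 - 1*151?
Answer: 739600/15350466609 ≈ 4.8181e-5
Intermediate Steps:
o(A) = -9 + A²
t = -1156 (t = 2*(-427 - 1*151) = 2*(-427 - 151) = 2*(-578) = -1156)
k = 746/215 (k = (314 + (-9 + (-21)²))/(-247 + 462) = (314 + (-9 + 441))/215 = (314 + 432)*(1/215) = 746*(1/215) = 746/215 ≈ 3.4698)
n = 860/123897 (n = -8/(746/215 - 1156) = -8/(-247794/215) = -8*(-215/247794) = 860/123897 ≈ 0.0069413)
n² = (860/123897)² = 739600/15350466609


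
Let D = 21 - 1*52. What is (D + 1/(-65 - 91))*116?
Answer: -140273/39 ≈ -3596.7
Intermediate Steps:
D = -31 (D = 21 - 52 = -31)
(D + 1/(-65 - 91))*116 = (-31 + 1/(-65 - 91))*116 = (-31 + 1/(-156))*116 = (-31 - 1/156)*116 = -4837/156*116 = -140273/39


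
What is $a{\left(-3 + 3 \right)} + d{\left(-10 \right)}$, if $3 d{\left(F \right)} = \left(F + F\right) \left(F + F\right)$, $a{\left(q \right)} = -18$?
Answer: $\frac{346}{3} \approx 115.33$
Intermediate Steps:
$d{\left(F \right)} = \frac{4 F^{2}}{3}$ ($d{\left(F \right)} = \frac{\left(F + F\right) \left(F + F\right)}{3} = \frac{2 F 2 F}{3} = \frac{4 F^{2}}{3}$)
$a{\left(-3 + 3 \right)} + d{\left(-10 \right)} = -18 + \frac{4 \left(-10\right)^{2}}{3} = -18 + \frac{4}{3} \cdot 100 = -18 + \frac{400}{3} = \frac{346}{3}$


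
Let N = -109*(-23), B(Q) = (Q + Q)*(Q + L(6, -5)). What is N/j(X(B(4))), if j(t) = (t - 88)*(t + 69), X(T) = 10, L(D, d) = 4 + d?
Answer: -2507/6162 ≈ -0.40685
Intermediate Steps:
B(Q) = 2*Q*(-1 + Q) (B(Q) = (Q + Q)*(Q + (4 - 5)) = (2*Q)*(Q - 1) = (2*Q)*(-1 + Q) = 2*Q*(-1 + Q))
N = 2507
j(t) = (-88 + t)*(69 + t)
N/j(X(B(4))) = 2507/(-6072 + 10**2 - 19*10) = 2507/(-6072 + 100 - 190) = 2507/(-6162) = 2507*(-1/6162) = -2507/6162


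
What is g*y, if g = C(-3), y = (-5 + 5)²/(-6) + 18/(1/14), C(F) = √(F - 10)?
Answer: 252*I*√13 ≈ 908.6*I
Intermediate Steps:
C(F) = √(-10 + F)
y = 252 (y = 0²*(-⅙) + 18/(1/14) = 0*(-⅙) + 18*14 = 0 + 252 = 252)
g = I*√13 (g = √(-10 - 3) = √(-13) = I*√13 ≈ 3.6056*I)
g*y = (I*√13)*252 = 252*I*√13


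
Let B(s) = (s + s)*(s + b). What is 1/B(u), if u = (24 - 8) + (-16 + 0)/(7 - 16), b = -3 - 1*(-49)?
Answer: 81/183680 ≈ 0.00044098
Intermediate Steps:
b = 46 (b = -3 + 49 = 46)
u = 160/9 (u = 16 - 16/(-9) = 16 - 16*(-1/9) = 16 + 16/9 = 160/9 ≈ 17.778)
B(s) = 2*s*(46 + s) (B(s) = (s + s)*(s + 46) = (2*s)*(46 + s) = 2*s*(46 + s))
1/B(u) = 1/(2*(160/9)*(46 + 160/9)) = 1/(2*(160/9)*(574/9)) = 1/(183680/81) = 81/183680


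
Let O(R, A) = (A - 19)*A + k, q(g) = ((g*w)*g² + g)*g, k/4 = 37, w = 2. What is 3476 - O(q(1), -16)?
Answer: 2768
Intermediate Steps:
k = 148 (k = 4*37 = 148)
q(g) = g*(g + 2*g³) (q(g) = ((g*2)*g² + g)*g = ((2*g)*g² + g)*g = (2*g³ + g)*g = (g + 2*g³)*g = g*(g + 2*g³))
O(R, A) = 148 + A*(-19 + A) (O(R, A) = (A - 19)*A + 148 = (-19 + A)*A + 148 = A*(-19 + A) + 148 = 148 + A*(-19 + A))
3476 - O(q(1), -16) = 3476 - (148 + (-16)² - 19*(-16)) = 3476 - (148 + 256 + 304) = 3476 - 1*708 = 3476 - 708 = 2768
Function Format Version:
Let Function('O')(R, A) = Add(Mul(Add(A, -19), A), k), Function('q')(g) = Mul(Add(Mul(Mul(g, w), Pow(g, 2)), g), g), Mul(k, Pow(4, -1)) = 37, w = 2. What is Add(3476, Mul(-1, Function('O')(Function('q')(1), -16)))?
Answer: 2768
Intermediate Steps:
k = 148 (k = Mul(4, 37) = 148)
Function('q')(g) = Mul(g, Add(g, Mul(2, Pow(g, 3)))) (Function('q')(g) = Mul(Add(Mul(Mul(g, 2), Pow(g, 2)), g), g) = Mul(Add(Mul(Mul(2, g), Pow(g, 2)), g), g) = Mul(Add(Mul(2, Pow(g, 3)), g), g) = Mul(Add(g, Mul(2, Pow(g, 3))), g) = Mul(g, Add(g, Mul(2, Pow(g, 3)))))
Function('O')(R, A) = Add(148, Mul(A, Add(-19, A))) (Function('O')(R, A) = Add(Mul(Add(A, -19), A), 148) = Add(Mul(Add(-19, A), A), 148) = Add(Mul(A, Add(-19, A)), 148) = Add(148, Mul(A, Add(-19, A))))
Add(3476, Mul(-1, Function('O')(Function('q')(1), -16))) = Add(3476, Mul(-1, Add(148, Pow(-16, 2), Mul(-19, -16)))) = Add(3476, Mul(-1, Add(148, 256, 304))) = Add(3476, Mul(-1, 708)) = Add(3476, -708) = 2768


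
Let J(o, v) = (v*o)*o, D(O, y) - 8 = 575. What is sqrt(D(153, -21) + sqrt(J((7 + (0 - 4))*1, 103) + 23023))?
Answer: sqrt(583 + 5*sqrt(958)) ≈ 27.162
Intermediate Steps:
D(O, y) = 583 (D(O, y) = 8 + 575 = 583)
J(o, v) = v*o**2 (J(o, v) = (o*v)*o = v*o**2)
sqrt(D(153, -21) + sqrt(J((7 + (0 - 4))*1, 103) + 23023)) = sqrt(583 + sqrt(103*((7 + (0 - 4))*1)**2 + 23023)) = sqrt(583 + sqrt(103*((7 - 4)*1)**2 + 23023)) = sqrt(583 + sqrt(103*(3*1)**2 + 23023)) = sqrt(583 + sqrt(103*3**2 + 23023)) = sqrt(583 + sqrt(103*9 + 23023)) = sqrt(583 + sqrt(927 + 23023)) = sqrt(583 + sqrt(23950)) = sqrt(583 + 5*sqrt(958))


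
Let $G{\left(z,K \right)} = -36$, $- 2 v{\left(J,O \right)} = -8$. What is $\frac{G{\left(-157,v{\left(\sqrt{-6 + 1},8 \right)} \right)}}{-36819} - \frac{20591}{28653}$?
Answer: $- \frac{84123169}{117219423} \approx -0.71766$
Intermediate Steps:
$v{\left(J,O \right)} = 4$ ($v{\left(J,O \right)} = \left(- \frac{1}{2}\right) \left(-8\right) = 4$)
$\frac{G{\left(-157,v{\left(\sqrt{-6 + 1},8 \right)} \right)}}{-36819} - \frac{20591}{28653} = - \frac{36}{-36819} - \frac{20591}{28653} = \left(-36\right) \left(- \frac{1}{36819}\right) - \frac{20591}{28653} = \frac{4}{4091} - \frac{20591}{28653} = - \frac{84123169}{117219423}$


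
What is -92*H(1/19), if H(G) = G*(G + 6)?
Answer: -10580/361 ≈ -29.307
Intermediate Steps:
H(G) = G*(6 + G)
-92*H(1/19) = -92*(6 + 1/19)/19 = -92*115/(19*19) = -92*115/361 = -10580/361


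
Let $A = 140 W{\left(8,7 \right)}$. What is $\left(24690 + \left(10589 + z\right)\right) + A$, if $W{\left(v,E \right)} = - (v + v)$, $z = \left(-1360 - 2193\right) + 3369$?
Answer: $32855$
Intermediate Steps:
$z = -184$ ($z = -3553 + 3369 = -184$)
$W{\left(v,E \right)} = - 2 v$
$A = -2240$ ($A = 140 \left(\left(-2\right) 8\right) = 140 \left(-16\right) = -2240$)
$\left(24690 + \left(10589 + z\right)\right) + A = \left(24690 + \left(10589 - 184\right)\right) - 2240 = \left(24690 + 10405\right) - 2240 = 35095 - 2240 = 32855$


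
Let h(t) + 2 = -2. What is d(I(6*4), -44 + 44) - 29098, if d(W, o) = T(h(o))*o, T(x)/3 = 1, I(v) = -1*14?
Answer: -29098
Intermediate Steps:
h(t) = -4 (h(t) = -2 - 2 = -4)
I(v) = -14
T(x) = 3 (T(x) = 3*1 = 3)
d(W, o) = 3*o
d(I(6*4), -44 + 44) - 29098 = 3*(-44 + 44) - 29098 = 3*0 - 29098 = 0 - 29098 = -29098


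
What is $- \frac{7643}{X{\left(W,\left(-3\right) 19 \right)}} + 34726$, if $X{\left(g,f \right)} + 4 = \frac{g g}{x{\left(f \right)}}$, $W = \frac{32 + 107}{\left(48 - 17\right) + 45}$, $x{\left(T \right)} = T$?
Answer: $\frac{48918902950}{1336249} \approx 36609.0$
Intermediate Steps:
$W = \frac{139}{76}$ ($W = \frac{139}{31 + 45} = \frac{139}{76} \approx 1.8289$)
$X{\left(g,f \right)} = -4 + \frac{g^{2}}{f}$ ($X{\left(g,f \right)} = -4 + \frac{g g}{f} = -4 + \frac{g^{2}}{f}$)
$- \frac{7643}{X{\left(W,\left(-3\right) 19 \right)}} + 34726 = - \frac{7643}{-4 + \frac{\left(\frac{139}{76}\right)^{2}}{\left(-3\right) 19}} + 34726 = - \frac{7643}{-4 + \frac{1}{-57} \cdot \frac{19321}{5776}} + 34726 = - \frac{7643}{-4 - \frac{19321}{329232}} + 34726 = - \frac{7643}{- \frac{1336249}{329232}} + 34726 = \left(-7643\right) \left(- \frac{329232}{1336249}\right) + 34726 = \frac{2516320176}{1336249} + 34726 = \frac{48918902950}{1336249}$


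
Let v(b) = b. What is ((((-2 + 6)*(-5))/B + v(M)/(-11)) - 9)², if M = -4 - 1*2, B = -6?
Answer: 28561/1089 ≈ 26.227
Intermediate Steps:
M = -6 (M = -4 - 2 = -6)
((((-2 + 6)*(-5))/B + v(M)/(-11)) - 9)² = ((((-2 + 6)*(-5))/(-6) - 6/(-11)) - 9)² = (((4*(-5))*(-⅙) - 6*(-1/11)) - 9)² = ((-20*(-⅙) + 6/11) - 9)² = ((10/3 + 6/11) - 9)² = (128/33 - 9)² = (-169/33)² = 28561/1089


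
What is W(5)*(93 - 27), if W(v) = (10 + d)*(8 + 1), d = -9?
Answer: 594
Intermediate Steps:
W(v) = 9 (W(v) = (10 - 9)*(8 + 1) = 1*9 = 9)
W(5)*(93 - 27) = 9*(93 - 27) = 9*66 = 594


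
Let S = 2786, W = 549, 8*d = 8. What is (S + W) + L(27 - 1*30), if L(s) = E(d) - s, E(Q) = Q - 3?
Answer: 3336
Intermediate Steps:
d = 1 (d = (1/8)*8 = 1)
E(Q) = -3 + Q
L(s) = -2 - s (L(s) = (-3 + 1) - s = -2 - s)
(S + W) + L(27 - 1*30) = (2786 + 549) + (-2 - (27 - 1*30)) = 3335 + (-2 - (27 - 30)) = 3335 + (-2 - 1*(-3)) = 3335 + (-2 + 3) = 3335 + 1 = 3336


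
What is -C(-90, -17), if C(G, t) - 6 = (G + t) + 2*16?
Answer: 69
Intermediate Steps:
C(G, t) = 38 + G + t (C(G, t) = 6 + ((G + t) + 2*16) = 6 + ((G + t) + 32) = 6 + (32 + G + t) = 38 + G + t)
-C(-90, -17) = -(38 - 90 - 17) = -1*(-69) = 69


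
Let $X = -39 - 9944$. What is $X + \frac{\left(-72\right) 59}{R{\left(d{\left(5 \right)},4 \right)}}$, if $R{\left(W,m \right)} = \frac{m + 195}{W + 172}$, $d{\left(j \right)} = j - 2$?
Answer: $- \frac{2730017}{199} \approx -13719.0$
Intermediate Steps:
$d{\left(j \right)} = -2 + j$
$R{\left(W,m \right)} = \frac{195 + m}{172 + W}$
$X = -9983$ ($X = -39 - 9944 = -9983$)
$X + \frac{\left(-72\right) 59}{R{\left(d{\left(5 \right)},4 \right)}} = -9983 + \frac{\left(-72\right) 59}{\frac{1}{172 + \left(-2 + 5\right)} \left(195 + 4\right)} = -9983 - \frac{4248}{\frac{1}{172 + 3} \cdot 199} = -9983 - \frac{4248}{\frac{1}{175} \cdot 199} = -9983 - \frac{4248}{\frac{199}{175}} = -9983 - \frac{743400}{199} = - \frac{2730017}{199}$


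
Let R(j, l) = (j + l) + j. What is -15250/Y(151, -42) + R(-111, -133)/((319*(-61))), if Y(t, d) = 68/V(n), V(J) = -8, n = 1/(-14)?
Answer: 593505535/330803 ≈ 1794.1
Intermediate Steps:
n = -1/14 ≈ -0.071429
R(j, l) = l + 2*j
Y(t, d) = -17/2 (Y(t, d) = 68/(-8) = 68*(-⅛) = -17/2)
-15250/Y(151, -42) + R(-111, -133)/((319*(-61))) = -15250/(-17/2) + (-133 + 2*(-111))/((319*(-61))) = -15250*(-2/17) + (-133 - 222)/(-19459) = 30500/17 - 355*(-1/19459) = 30500/17 + 355/19459 = 593505535/330803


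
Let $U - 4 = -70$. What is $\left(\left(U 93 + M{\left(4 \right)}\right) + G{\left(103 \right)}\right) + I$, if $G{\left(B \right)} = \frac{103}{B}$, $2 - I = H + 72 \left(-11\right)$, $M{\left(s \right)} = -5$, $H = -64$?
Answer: $-5284$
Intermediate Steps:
$U = -66$ ($U = 4 - 70 = -66$)
$I = 858$ ($I = 2 - \left(-64 + 72 \left(-11\right)\right) = 2 - \left(-64 - 792\right) = 2 - -856 = 2 + 856 = 858$)
$\left(\left(U 93 + M{\left(4 \right)}\right) + G{\left(103 \right)}\right) + I = \left(\left(\left(-66\right) 93 - 5\right) + \frac{103}{103}\right) + 858 = \left(\left(-6138 - 5\right) + 103 \cdot \frac{1}{103}\right) + 858 = \left(-6143 + 1\right) + 858 = -6142 + 858 = -5284$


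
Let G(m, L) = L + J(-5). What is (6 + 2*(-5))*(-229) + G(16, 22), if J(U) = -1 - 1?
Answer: 936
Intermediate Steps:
J(U) = -2
G(m, L) = -2 + L (G(m, L) = L - 2 = -2 + L)
(6 + 2*(-5))*(-229) + G(16, 22) = (6 + 2*(-5))*(-229) + (-2 + 22) = (6 - 10)*(-229) + 20 = -4*(-229) + 20 = 916 + 20 = 936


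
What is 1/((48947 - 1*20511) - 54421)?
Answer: -1/25985 ≈ -3.8484e-5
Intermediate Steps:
1/((48947 - 1*20511) - 54421) = 1/((48947 - 20511) - 54421) = 1/(28436 - 54421) = 1/(-25985) = -1/25985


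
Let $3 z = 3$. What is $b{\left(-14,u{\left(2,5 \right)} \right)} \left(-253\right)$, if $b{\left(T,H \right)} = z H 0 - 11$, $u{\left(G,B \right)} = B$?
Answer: $2783$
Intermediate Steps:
$z = 1$ ($z = \frac{1}{3} \cdot 3 = 1$)
$b{\left(T,H \right)} = -11$ ($b{\left(T,H \right)} = 1 H 0 - 11 = H 0 - 11 = 0 - 11 = -11$)
$b{\left(-14,u{\left(2,5 \right)} \right)} \left(-253\right) = \left(-11\right) \left(-253\right) = 2783$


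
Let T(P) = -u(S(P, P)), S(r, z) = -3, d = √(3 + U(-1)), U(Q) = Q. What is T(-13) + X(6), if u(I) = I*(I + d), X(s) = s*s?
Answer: 27 + 3*√2 ≈ 31.243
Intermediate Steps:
d = √2 (d = √(3 - 1) = √2 ≈ 1.4142)
X(s) = s²
u(I) = I*(I + √2)
T(P) = -9 + 3*√2 (T(P) = -(-3)*(-3 + √2) = -(9 - 3*√2) = -9 + 3*√2)
T(-13) + X(6) = (-9 + 3*√2) + 6² = (-9 + 3*√2) + 36 = 27 + 3*√2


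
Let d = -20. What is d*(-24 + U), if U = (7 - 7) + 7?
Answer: 340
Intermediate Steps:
U = 7 (U = 0 + 7 = 7)
d*(-24 + U) = -20*(-24 + 7) = -20*(-17) = 340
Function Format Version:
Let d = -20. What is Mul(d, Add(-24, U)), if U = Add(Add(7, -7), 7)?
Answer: 340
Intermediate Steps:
U = 7 (U = Add(0, 7) = 7)
Mul(d, Add(-24, U)) = Mul(-20, Add(-24, 7)) = Mul(-20, -17) = 340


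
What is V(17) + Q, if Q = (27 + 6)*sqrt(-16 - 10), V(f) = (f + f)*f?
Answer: 578 + 33*I*sqrt(26) ≈ 578.0 + 168.27*I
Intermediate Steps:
V(f) = 2*f**2 (V(f) = (2*f)*f = 2*f**2)
Q = 33*I*sqrt(26) (Q = 33*sqrt(-26) = 33*(I*sqrt(26)) = 33*I*sqrt(26) ≈ 168.27*I)
V(17) + Q = 2*17**2 + 33*I*sqrt(26) = 2*289 + 33*I*sqrt(26) = 578 + 33*I*sqrt(26)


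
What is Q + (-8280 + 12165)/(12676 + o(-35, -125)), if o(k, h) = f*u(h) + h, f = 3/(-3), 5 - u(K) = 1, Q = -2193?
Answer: -27511686/12547 ≈ -2192.7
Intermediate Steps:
u(K) = 4 (u(K) = 5 - 1*1 = 5 - 1 = 4)
f = -1 (f = 3*(-⅓) = -1)
o(k, h) = -4 + h (o(k, h) = -1*4 + h = -4 + h)
Q + (-8280 + 12165)/(12676 + o(-35, -125)) = -2193 + (-8280 + 12165)/(12676 + (-4 - 125)) = -2193 + 3885/(12676 - 129) = -2193 + 3885/12547 = -27511686/12547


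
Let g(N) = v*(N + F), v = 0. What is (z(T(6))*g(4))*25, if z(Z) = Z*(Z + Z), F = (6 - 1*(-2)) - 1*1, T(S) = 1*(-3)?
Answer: 0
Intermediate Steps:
T(S) = -3
F = 7 (F = (6 + 2) - 1 = 8 - 1 = 7)
z(Z) = 2*Z**2 (z(Z) = Z*(2*Z) = 2*Z**2)
g(N) = 0 (g(N) = 0*(N + 7) = 0*(7 + N) = 0)
(z(T(6))*g(4))*25 = ((2*(-3)**2)*0)*25 = ((2*9)*0)*25 = (18*0)*25 = 0*25 = 0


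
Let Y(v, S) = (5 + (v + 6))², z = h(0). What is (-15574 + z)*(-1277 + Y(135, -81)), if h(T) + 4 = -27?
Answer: -312708595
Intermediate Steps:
h(T) = -31 (h(T) = -4 - 27 = -31)
z = -31
Y(v, S) = (11 + v)² (Y(v, S) = (5 + (6 + v))² = (11 + v)²)
(-15574 + z)*(-1277 + Y(135, -81)) = (-15574 - 31)*(-1277 + (11 + 135)²) = -15605*(-1277 + 146²) = -15605*(-1277 + 21316) = -15605*20039 = -312708595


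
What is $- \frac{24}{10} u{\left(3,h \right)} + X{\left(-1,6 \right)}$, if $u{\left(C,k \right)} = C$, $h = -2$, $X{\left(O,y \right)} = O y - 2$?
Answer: $- \frac{76}{5} \approx -15.2$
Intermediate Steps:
$X{\left(O,y \right)} = -2 + O y$
$- \frac{24}{10} u{\left(3,h \right)} + X{\left(-1,6 \right)} = - \frac{24}{10} \cdot 3 - 8 = \left(-24\right) \frac{1}{10} \cdot 3 - 8 = \left(- \frac{12}{5}\right) 3 - 8 = - \frac{36}{5} - 8 = - \frac{76}{5}$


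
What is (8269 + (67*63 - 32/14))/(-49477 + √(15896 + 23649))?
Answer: -2162491239/8567768944 - 43707*√39545/8567768944 ≈ -0.25341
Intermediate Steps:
(8269 + (67*63 - 32/14))/(-49477 + √(15896 + 23649)) = (8269 + (4221 - 32*1/14))/(-49477 + √39545) = (8269 + (4221 - 16/7))/(-49477 + √39545) = (8269 + 29531/7)/(-49477 + √39545) = 87414/(7*(-49477 + √39545))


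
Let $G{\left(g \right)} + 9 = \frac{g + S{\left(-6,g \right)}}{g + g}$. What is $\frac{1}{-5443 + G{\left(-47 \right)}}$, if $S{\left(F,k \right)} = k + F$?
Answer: $- \frac{47}{256194} \approx -0.00018345$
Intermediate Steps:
$S{\left(F,k \right)} = F + k$
$G{\left(g \right)} = -9 + \frac{-6 + 2 g}{2 g}$ ($G{\left(g \right)} = -9 + \frac{g + \left(-6 + g\right)}{g + g} = -9 + \frac{-6 + 2 g}{2 g}$)
$\frac{1}{-5443 + G{\left(-47 \right)}} = \frac{1}{-5443 - \left(8 + \frac{3}{-47}\right)} = \frac{1}{-5443 - \frac{373}{47}} = \frac{1}{- \frac{256194}{47}} = - \frac{47}{256194}$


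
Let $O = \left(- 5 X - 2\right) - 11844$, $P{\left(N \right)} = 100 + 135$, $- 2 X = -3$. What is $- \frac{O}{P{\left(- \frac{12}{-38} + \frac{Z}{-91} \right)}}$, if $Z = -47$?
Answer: $\frac{23707}{470} \approx 50.44$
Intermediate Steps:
$X = \frac{3}{2}$ ($X = \left(- \frac{1}{2}\right) \left(-3\right) = \frac{3}{2} \approx 1.5$)
$P{\left(N \right)} = 235$
$O = - \frac{23707}{2}$ ($O = \left(\left(-5\right) \frac{3}{2} - 2\right) - 11844 = \left(- \frac{15}{2} - 2\right) - 11844 = - \frac{19}{2} - 11844 = - \frac{23707}{2} \approx -11854.0$)
$- \frac{O}{P{\left(- \frac{12}{-38} + \frac{Z}{-91} \right)}} = - \frac{-23707}{2 \cdot 235} = \left(-1\right) \left(- \frac{23707}{470}\right) = \frac{23707}{470}$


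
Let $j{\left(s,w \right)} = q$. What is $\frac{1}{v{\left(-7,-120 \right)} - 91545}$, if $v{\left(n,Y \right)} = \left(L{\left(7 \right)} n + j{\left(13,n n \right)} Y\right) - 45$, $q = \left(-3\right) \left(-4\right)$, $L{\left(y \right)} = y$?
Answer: $- \frac{1}{93079} \approx -1.0744 \cdot 10^{-5}$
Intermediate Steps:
$q = 12$
$j{\left(s,w \right)} = 12$
$v{\left(n,Y \right)} = -45 + 7 n + 12 Y$ ($v{\left(n,Y \right)} = \left(7 n + 12 Y\right) - 45 = -45 + 7 n + 12 Y$)
$\frac{1}{v{\left(-7,-120 \right)} - 91545} = \frac{1}{\left(-45 + 7 \left(-7\right) + 12 \left(-120\right)\right) - 91545} = \frac{1}{\left(-45 - 49 - 1440\right) - 91545} = \frac{1}{-1534 - 91545} = \frac{1}{-93079} = - \frac{1}{93079}$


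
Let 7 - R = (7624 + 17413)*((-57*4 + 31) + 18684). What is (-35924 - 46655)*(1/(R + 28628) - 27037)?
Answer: 1033356040169527011/462830384 ≈ 2.2327e+9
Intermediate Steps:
R = -462859012 (R = 7 - (7624 + 17413)*((-57*4 + 31) + 18684) = 7 - 25037*((-228 + 31) + 18684) = 7 - 25037*(-197 + 18684) = 7 - 25037*18487 = 7 - 1*462859019 = 7 - 462859019 = -462859012)
(-35924 - 46655)*(1/(R + 28628) - 27037) = (-35924 - 46655)*(1/(-462859012 + 28628) - 27037) = -82579*(1/(-462830384) - 27037) = -82579*(-1/462830384 - 27037) = -82579*(-12513545092209/462830384) = 1033356040169527011/462830384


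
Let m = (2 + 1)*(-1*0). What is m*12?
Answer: 0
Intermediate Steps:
m = 0 (m = 3*0 = 0)
m*12 = 0*12 = 0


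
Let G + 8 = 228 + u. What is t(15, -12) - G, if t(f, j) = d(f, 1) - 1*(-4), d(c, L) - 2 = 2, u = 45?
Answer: -257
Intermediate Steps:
d(c, L) = 4 (d(c, L) = 2 + 2 = 4)
G = 265 (G = -8 + (228 + 45) = -8 + 273 = 265)
t(f, j) = 8 (t(f, j) = 4 - 1*(-4) = 4 + 4 = 8)
t(15, -12) - G = 8 - 1*265 = 8 - 265 = -257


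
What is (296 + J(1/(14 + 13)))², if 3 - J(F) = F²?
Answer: 47510920900/531441 ≈ 89400.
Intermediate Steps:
J(F) = 3 - F²
(296 + J(1/(14 + 13)))² = (296 + (3 - (1/(14 + 13))²))² = (296 + (3 - (1/27)²))² = (296 + (3 - 1*1/729))² = (296 + (3 - 1/729))² = (296 + 2186/729)² = (217970/729)² = 47510920900/531441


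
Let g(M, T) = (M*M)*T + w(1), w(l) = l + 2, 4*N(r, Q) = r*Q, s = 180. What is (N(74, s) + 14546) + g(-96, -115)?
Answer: -1041961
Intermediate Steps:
N(r, Q) = Q*r/4 (N(r, Q) = (r*Q)/4 = (Q*r)/4 = Q*r/4)
w(l) = 2 + l
g(M, T) = 3 + T*M**2 (g(M, T) = (M*M)*T + (2 + 1) = M**2*T + 3 = T*M**2 + 3 = 3 + T*M**2)
(N(74, s) + 14546) + g(-96, -115) = ((1/4)*180*74 + 14546) + (3 - 115*(-96)**2) = (3330 + 14546) + (3 - 115*9216) = 17876 + (3 - 1059840) = 17876 - 1059837 = -1041961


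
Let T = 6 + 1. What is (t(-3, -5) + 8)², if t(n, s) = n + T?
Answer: 144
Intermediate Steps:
T = 7
t(n, s) = 7 + n (t(n, s) = n + 7 = 7 + n)
(t(-3, -5) + 8)² = ((7 - 3) + 8)² = (4 + 8)² = 12² = 144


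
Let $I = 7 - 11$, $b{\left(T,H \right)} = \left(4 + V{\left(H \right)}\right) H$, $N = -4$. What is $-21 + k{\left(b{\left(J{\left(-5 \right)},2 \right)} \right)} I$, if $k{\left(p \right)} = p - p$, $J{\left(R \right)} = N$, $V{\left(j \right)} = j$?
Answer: $-21$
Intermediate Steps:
$J{\left(R \right)} = -4$
$b{\left(T,H \right)} = H \left(4 + H\right)$ ($b{\left(T,H \right)} = \left(4 + H\right) H = H \left(4 + H\right)$)
$k{\left(p \right)} = 0$
$I = -4$
$-21 + k{\left(b{\left(J{\left(-5 \right)},2 \right)} \right)} I = -21 + 0 \left(-4\right) = -21 + 0 = -21$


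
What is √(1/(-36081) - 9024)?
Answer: I*√1305310134505/12027 ≈ 94.995*I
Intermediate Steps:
√(1/(-36081) - 9024) = √(-1/36081 - 9024) = √(-325594945/36081) = I*√1305310134505/12027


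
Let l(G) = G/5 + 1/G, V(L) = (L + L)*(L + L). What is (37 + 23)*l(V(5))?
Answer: 6003/5 ≈ 1200.6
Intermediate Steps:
V(L) = 4*L² (V(L) = (2*L)*(2*L) = 4*L²)
l(G) = 1/G + G/5 (l(G) = G*(⅕) + 1/G = G/5 + 1/G = 1/G + G/5)
(37 + 23)*l(V(5)) = (37 + 23)*(1/(4*5²) + (4*5²)/5) = 60*(1/(4*25) + (4*25)/5) = 60*(1/100 + (⅕)*100) = 60*(1/100 + 20) = 60*(2001/100) = 6003/5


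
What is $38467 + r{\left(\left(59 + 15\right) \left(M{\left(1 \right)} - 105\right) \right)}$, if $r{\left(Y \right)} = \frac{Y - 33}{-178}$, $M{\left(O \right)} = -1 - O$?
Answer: $\frac{6855077}{178} \approx 38512.0$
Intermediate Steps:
$r{\left(Y \right)} = \frac{33}{178} - \frac{Y}{178}$ ($r{\left(Y \right)} = \left(-33 + Y\right) \left(- \frac{1}{178}\right) = \frac{33}{178} - \frac{Y}{178}$)
$38467 + r{\left(\left(59 + 15\right) \left(M{\left(1 \right)} - 105\right) \right)} = 38467 - \left(- \frac{33}{178} + \frac{\left(59 + 15\right) \left(\left(-1 - 1\right) - 105\right)}{178}\right) = 38467 - \left(- \frac{33}{178} + \frac{74 \left(\left(-1 - 1\right) - 105\right)}{178}\right) = 38467 - \left(- \frac{33}{178} + \frac{74 \left(-2 - 105\right)}{178}\right) = 38467 - \left(- \frac{33}{178} + \frac{74 \left(-107\right)}{178}\right) = 38467 + \left(\frac{33}{178} - - \frac{3959}{89}\right) = 38467 + \left(\frac{33}{178} + \frac{3959}{89}\right) = 38467 + \frac{7951}{178} = \frac{6855077}{178}$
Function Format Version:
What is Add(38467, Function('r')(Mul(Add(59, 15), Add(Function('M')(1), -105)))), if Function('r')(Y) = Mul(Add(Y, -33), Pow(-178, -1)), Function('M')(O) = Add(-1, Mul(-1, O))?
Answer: Rational(6855077, 178) ≈ 38512.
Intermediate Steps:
Function('r')(Y) = Add(Rational(33, 178), Mul(Rational(-1, 178), Y)) (Function('r')(Y) = Mul(Add(-33, Y), Rational(-1, 178)) = Add(Rational(33, 178), Mul(Rational(-1, 178), Y)))
Add(38467, Function('r')(Mul(Add(59, 15), Add(Function('M')(1), -105)))) = Add(38467, Add(Rational(33, 178), Mul(Rational(-1, 178), Mul(Add(59, 15), Add(Add(-1, Mul(-1, 1)), -105))))) = Add(38467, Add(Rational(33, 178), Mul(Rational(-1, 178), Mul(74, Add(Add(-1, -1), -105))))) = Add(38467, Add(Rational(33, 178), Mul(Rational(-1, 178), Mul(74, Add(-2, -105))))) = Add(38467, Add(Rational(33, 178), Mul(Rational(-1, 178), Mul(74, -107)))) = Add(38467, Add(Rational(33, 178), Mul(Rational(-1, 178), -7918))) = Add(38467, Add(Rational(33, 178), Rational(3959, 89))) = Add(38467, Rational(7951, 178)) = Rational(6855077, 178)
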